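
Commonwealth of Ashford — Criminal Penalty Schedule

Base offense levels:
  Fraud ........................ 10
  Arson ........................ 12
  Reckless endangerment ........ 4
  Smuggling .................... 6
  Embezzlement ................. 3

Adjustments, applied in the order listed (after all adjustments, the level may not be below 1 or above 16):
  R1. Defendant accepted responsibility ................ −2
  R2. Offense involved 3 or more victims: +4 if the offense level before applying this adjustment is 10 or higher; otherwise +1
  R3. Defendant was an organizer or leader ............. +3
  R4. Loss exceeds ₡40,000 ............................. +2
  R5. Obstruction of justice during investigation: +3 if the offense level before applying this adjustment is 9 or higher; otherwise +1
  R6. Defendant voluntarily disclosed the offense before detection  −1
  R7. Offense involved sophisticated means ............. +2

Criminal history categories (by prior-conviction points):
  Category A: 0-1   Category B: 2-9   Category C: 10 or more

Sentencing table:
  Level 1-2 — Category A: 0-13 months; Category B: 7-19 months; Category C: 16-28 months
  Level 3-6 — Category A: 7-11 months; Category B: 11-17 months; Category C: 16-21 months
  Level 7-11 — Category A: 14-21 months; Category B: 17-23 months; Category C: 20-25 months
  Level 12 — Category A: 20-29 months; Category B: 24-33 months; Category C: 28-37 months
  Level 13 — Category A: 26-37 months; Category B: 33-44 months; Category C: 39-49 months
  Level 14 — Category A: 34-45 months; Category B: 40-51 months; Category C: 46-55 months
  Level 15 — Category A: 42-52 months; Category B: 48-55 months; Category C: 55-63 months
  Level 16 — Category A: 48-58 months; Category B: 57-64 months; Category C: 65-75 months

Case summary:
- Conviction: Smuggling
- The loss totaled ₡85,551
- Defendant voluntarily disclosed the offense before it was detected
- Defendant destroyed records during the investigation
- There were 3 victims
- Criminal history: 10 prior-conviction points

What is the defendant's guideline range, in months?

20-25 months

Base offense level for smuggling: 6.
R2 applies (level before this adjustment is 6 < 10, so +1): 6 + 1 = 7.
R4 applies: 7 + 2 = 9.
R5 applies (level before this adjustment is 9 ≥ 9, so +3): 9 + 3 = 12.
R6 applies: 12 − 1 = 11.
Final offense level: 11.
Criminal history: 10 prior points → Category C (10+).
Level 11 falls in the 7-11 band.
Grid: Level 7-11 × Category C = 20-25 months.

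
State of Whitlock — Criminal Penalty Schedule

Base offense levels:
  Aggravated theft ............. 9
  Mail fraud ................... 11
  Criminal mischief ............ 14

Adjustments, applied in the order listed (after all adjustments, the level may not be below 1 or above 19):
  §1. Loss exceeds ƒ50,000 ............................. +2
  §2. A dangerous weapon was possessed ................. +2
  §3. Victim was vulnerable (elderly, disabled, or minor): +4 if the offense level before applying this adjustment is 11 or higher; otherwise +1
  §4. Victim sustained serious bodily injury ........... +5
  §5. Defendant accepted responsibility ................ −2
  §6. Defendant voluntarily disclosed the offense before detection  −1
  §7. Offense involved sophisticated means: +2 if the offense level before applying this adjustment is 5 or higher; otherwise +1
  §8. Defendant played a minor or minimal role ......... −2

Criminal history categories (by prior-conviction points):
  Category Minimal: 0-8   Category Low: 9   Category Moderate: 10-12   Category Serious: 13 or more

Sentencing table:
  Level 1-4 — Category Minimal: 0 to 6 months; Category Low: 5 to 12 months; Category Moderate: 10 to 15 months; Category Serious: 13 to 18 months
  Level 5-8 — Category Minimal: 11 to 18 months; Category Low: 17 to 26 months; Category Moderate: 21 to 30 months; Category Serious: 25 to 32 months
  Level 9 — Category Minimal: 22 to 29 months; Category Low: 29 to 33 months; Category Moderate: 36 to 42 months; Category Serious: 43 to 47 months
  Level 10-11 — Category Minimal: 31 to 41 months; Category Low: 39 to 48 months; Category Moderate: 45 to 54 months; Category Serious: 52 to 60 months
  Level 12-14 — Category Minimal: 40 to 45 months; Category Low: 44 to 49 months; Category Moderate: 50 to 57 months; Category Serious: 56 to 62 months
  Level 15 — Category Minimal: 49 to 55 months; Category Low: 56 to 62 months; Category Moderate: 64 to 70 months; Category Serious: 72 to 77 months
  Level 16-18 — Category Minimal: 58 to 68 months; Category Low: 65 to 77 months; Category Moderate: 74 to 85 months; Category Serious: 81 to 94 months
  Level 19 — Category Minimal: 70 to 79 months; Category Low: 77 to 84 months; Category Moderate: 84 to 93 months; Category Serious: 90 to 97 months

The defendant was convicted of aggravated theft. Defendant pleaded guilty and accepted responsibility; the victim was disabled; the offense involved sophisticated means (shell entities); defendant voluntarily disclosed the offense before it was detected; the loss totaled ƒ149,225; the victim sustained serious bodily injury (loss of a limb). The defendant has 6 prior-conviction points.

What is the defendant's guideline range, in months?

70-79 months

Base offense level for aggravated theft: 9.
§1 applies: 9 + 2 = 11.
§2 does not apply.
§3 applies (level before this adjustment is 11 ≥ 11, so +4): 11 + 4 = 15.
§4 applies: 15 + 5 = 20.
§5 applies: 20 − 2 = 18.
§6 applies: 18 − 1 = 17.
§7 applies (level before this adjustment is 17 ≥ 5, so +2): 17 + 2 = 19.
§8 does not apply.
Final offense level: 19.
Criminal history: 6 prior points → Category Minimal (0-8).
Level 19 falls in the 19 band.
Grid: Level 19 × Category Minimal = 70-79 months.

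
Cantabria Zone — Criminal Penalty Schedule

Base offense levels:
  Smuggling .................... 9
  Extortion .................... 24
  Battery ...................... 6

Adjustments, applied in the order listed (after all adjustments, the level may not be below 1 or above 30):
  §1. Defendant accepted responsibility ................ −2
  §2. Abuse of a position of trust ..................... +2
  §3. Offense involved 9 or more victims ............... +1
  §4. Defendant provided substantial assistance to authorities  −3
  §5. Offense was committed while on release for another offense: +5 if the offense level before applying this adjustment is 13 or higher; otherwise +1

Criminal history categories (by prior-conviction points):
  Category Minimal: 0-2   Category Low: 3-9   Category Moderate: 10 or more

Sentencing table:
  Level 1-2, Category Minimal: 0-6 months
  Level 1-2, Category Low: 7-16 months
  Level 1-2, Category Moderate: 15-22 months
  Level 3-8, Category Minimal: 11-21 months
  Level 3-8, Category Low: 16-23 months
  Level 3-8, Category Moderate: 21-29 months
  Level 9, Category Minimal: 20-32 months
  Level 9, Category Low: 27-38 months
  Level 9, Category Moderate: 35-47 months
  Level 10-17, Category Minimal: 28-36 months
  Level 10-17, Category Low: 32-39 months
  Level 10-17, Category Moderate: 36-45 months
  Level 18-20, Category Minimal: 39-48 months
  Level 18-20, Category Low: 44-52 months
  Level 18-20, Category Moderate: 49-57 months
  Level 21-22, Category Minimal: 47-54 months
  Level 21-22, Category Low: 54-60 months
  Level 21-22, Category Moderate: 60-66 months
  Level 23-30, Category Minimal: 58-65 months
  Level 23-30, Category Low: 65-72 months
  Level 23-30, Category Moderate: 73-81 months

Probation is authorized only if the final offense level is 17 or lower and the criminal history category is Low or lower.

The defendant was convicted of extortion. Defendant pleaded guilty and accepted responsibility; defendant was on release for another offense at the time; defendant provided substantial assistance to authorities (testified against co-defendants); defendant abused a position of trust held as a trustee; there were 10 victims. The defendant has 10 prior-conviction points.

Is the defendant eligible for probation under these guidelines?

Base offense level for extortion: 24.
§1 applies: 24 − 2 = 22.
§2 applies: 22 + 2 = 24.
§3 applies: 24 + 1 = 25.
§4 applies: 25 − 3 = 22.
§5 applies (level before this adjustment is 22 ≥ 13, so +5): 22 + 5 = 27.
Final offense level: 27.
Criminal history: 10 prior points → Category Moderate (10+).
Level 27 falls in the 23-30 band.
Grid: Level 23-30 × Category Moderate = 73-81 months.
Probation check: level 27 > 17 and category Moderate > Low → not eligible.

No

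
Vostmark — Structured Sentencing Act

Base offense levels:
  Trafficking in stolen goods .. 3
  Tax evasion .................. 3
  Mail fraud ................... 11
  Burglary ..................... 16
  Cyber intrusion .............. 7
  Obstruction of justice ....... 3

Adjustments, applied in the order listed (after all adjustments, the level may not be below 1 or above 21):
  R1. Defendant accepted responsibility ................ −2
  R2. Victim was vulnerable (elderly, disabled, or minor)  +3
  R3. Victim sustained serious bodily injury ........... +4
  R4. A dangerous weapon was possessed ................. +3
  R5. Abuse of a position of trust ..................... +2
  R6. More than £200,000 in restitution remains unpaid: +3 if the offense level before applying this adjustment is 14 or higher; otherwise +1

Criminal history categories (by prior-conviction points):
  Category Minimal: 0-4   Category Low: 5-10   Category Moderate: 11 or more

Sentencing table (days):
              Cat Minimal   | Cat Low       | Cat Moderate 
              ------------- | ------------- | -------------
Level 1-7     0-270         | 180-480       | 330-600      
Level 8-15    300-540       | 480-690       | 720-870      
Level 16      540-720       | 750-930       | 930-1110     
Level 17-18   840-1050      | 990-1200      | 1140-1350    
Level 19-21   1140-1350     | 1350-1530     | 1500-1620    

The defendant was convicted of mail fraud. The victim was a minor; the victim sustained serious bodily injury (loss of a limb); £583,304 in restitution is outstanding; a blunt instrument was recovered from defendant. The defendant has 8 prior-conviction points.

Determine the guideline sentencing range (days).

Base offense level for mail fraud: 11.
R2 applies: 11 + 3 = 14.
R3 applies: 14 + 4 = 18.
R4 applies: 18 + 3 = 21.
R5 does not apply.
R6 applies (level before this adjustment is 21 ≥ 14, so +3): 21 + 3 = 24.
Level 24 exceeds the maximum of 21; capped at 21.
Final offense level: 21.
Criminal history: 8 prior points → Category Low (5-10).
Level 21 falls in the 19-21 band.
Grid: Level 19-21 × Category Low = 1350-1530 days.

1350-1530 days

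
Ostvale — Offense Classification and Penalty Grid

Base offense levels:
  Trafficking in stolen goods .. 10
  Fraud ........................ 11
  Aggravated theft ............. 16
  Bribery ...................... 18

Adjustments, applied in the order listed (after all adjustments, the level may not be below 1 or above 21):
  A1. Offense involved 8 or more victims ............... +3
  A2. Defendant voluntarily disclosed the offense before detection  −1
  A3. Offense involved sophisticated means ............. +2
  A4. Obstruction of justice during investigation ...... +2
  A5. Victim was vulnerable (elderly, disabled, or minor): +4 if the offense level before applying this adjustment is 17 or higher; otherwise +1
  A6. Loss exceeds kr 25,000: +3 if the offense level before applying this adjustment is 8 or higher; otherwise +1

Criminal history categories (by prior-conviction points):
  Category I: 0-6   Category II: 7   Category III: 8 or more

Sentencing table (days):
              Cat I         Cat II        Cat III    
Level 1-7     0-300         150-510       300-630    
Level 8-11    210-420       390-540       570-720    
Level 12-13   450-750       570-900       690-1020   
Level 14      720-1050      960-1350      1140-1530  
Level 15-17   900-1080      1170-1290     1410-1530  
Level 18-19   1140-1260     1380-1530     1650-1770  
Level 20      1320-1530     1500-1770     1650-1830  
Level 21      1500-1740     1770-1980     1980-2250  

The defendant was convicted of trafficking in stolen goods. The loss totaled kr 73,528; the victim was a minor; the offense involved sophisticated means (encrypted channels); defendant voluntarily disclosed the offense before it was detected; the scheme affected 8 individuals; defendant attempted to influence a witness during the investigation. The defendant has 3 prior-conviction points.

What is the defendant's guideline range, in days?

1320-1530 days

Base offense level for trafficking in stolen goods: 10.
A1 applies: 10 + 3 = 13.
A2 applies: 13 − 1 = 12.
A3 applies: 12 + 2 = 14.
A4 applies: 14 + 2 = 16.
A5 applies (level before this adjustment is 16 < 17, so +1): 16 + 1 = 17.
A6 applies (level before this adjustment is 17 ≥ 8, so +3): 17 + 3 = 20.
Final offense level: 20.
Criminal history: 3 prior points → Category I (0-6).
Level 20 falls in the 20 band.
Grid: Level 20 × Category I = 1320-1530 days.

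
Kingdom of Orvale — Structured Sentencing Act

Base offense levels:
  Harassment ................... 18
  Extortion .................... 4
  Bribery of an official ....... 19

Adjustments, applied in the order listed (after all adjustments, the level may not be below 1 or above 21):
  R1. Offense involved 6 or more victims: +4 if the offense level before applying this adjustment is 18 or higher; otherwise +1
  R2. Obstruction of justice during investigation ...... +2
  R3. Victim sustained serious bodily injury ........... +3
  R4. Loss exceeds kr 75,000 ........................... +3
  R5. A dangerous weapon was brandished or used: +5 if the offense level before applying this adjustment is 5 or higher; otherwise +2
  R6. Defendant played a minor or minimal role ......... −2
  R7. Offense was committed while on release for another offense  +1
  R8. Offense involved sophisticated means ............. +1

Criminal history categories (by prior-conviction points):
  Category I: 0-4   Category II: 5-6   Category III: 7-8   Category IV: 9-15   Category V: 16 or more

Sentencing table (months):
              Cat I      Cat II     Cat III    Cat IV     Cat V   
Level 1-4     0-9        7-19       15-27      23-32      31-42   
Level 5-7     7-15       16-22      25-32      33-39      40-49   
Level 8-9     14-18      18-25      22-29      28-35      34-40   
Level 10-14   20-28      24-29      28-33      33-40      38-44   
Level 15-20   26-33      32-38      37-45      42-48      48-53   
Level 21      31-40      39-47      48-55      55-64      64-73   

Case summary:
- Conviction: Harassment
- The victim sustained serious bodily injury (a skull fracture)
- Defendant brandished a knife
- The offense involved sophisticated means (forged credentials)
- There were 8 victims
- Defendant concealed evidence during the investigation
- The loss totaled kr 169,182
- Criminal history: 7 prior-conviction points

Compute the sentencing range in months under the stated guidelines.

Base offense level for harassment: 18.
R1 applies (level before this adjustment is 18 ≥ 18, so +4): 18 + 4 = 22.
R2 applies: 22 + 2 = 24.
R3 applies: 24 + 3 = 27.
R4 applies: 27 + 3 = 30.
R5 applies (level before this adjustment is 30 ≥ 5, so +5): 30 + 5 = 35.
R8 applies: 35 + 1 = 36.
Level 36 exceeds the maximum of 21; capped at 21.
Final offense level: 21.
Criminal history: 7 prior points → Category III (7-8).
Level 21 falls in the 21 band.
Grid: Level 21 × Category III = 48-55 months.

48-55 months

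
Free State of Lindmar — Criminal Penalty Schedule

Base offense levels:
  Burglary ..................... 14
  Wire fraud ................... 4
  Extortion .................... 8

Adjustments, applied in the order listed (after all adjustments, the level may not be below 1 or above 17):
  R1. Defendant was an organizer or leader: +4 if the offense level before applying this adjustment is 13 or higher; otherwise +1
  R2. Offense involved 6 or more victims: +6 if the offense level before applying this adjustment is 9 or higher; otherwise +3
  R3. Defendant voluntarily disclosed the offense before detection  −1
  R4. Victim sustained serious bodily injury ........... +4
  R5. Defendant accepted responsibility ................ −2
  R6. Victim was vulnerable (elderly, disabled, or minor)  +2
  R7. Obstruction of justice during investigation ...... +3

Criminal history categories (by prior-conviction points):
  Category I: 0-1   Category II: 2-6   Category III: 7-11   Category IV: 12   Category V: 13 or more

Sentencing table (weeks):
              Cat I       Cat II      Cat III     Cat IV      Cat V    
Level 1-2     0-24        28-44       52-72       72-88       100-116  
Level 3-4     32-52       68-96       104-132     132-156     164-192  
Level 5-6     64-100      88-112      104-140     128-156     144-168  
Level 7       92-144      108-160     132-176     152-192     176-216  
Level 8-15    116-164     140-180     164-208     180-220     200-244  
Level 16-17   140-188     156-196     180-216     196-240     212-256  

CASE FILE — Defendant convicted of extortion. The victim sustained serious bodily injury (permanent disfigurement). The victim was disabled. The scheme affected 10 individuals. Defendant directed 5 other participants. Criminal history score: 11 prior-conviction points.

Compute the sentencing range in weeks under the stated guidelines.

180-216 weeks

Base offense level for extortion: 8.
R1 applies (level before this adjustment is 8 < 13, so +1): 8 + 1 = 9.
R2 applies (level before this adjustment is 9 ≥ 9, so +6): 9 + 6 = 15.
R4 applies: 15 + 4 = 19.
R5 does not apply.
R6 applies: 19 + 2 = 21.
R7 does not apply.
Level 21 exceeds the maximum of 17; capped at 17.
Final offense level: 17.
Criminal history: 11 prior points → Category III (7-11).
Level 17 falls in the 16-17 band.
Grid: Level 16-17 × Category III = 180-216 weeks.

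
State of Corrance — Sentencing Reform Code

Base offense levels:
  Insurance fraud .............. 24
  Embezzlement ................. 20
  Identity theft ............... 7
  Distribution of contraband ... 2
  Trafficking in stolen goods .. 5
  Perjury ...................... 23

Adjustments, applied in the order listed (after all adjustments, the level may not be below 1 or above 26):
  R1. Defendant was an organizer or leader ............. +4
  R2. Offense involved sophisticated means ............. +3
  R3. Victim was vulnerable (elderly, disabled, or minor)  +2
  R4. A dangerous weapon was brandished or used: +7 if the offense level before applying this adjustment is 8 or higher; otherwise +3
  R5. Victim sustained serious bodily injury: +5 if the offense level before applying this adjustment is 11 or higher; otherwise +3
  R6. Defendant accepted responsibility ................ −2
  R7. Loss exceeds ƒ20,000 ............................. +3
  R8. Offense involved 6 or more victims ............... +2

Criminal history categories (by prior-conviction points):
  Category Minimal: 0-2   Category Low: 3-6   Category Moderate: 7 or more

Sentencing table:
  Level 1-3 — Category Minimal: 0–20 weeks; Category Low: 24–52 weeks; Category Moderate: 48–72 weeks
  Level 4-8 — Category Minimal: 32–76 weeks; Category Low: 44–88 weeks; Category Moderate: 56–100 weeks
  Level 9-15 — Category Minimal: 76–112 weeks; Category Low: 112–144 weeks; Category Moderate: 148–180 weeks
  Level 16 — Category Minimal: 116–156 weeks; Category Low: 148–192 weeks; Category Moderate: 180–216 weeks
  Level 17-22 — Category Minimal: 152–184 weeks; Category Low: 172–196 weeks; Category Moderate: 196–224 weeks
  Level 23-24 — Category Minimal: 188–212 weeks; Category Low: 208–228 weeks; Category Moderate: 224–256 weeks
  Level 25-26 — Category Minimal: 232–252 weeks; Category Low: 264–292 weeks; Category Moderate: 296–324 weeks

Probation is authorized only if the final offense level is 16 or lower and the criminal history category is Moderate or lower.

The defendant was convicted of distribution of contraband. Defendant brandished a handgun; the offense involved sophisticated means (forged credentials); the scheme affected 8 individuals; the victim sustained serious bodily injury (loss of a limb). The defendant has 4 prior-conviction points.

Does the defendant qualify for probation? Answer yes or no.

Yes

Base offense level for distribution of contraband: 2.
R1 does not apply.
R2 applies: 2 + 3 = 5.
R3 does not apply.
R4 applies (level before this adjustment is 5 < 8, so +3): 5 + 3 = 8.
R5 applies (level before this adjustment is 8 < 11, so +3): 8 + 3 = 11.
R6 does not apply.
R7 does not apply.
R8 applies: 11 + 2 = 13.
Final offense level: 13.
Criminal history: 4 prior points → Category Low (3-6).
Level 13 falls in the 9-15 band.
Grid: Level 9-15 × Category Low = 112-144 weeks.
Probation check: level 13 ≤ 16 and category Low ≤ Moderate → eligible.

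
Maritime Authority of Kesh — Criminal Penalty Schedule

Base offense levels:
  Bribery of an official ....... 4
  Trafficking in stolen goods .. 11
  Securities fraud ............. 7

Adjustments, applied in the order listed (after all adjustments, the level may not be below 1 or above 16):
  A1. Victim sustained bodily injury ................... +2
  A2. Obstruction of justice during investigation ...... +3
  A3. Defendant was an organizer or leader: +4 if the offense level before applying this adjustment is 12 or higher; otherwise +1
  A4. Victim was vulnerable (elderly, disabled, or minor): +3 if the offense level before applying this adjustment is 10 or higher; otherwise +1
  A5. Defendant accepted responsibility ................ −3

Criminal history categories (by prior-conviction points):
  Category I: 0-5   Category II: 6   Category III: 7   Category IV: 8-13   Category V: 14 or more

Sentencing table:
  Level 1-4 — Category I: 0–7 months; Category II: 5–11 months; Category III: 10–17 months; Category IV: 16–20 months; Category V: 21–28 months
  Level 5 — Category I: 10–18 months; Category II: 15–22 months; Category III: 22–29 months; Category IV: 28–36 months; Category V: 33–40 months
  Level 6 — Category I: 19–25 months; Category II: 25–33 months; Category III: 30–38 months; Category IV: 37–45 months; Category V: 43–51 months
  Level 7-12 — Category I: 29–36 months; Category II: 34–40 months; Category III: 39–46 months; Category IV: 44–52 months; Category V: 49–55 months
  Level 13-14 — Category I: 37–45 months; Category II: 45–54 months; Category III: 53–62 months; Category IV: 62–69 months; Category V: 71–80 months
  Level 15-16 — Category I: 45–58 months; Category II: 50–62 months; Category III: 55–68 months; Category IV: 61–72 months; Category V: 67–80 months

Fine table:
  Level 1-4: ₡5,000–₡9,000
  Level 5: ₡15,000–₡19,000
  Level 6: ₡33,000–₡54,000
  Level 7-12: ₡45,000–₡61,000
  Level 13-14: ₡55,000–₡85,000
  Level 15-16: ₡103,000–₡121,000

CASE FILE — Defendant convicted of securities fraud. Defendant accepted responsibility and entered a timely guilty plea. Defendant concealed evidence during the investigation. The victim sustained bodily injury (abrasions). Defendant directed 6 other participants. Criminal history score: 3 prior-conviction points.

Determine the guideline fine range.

Base offense level for securities fraud: 7.
A1 applies: 7 + 2 = 9.
A2 applies: 9 + 3 = 12.
A3 applies (level before this adjustment is 12 ≥ 12, so +4): 12 + 4 = 16.
A4 does not apply.
A5 applies: 16 − 3 = 13.
Final offense level: 13.
Level 13 falls in the 13-14 band.
Fine table: Level 13-14 → ₡55,000–₡85,000.

₡55,000–₡85,000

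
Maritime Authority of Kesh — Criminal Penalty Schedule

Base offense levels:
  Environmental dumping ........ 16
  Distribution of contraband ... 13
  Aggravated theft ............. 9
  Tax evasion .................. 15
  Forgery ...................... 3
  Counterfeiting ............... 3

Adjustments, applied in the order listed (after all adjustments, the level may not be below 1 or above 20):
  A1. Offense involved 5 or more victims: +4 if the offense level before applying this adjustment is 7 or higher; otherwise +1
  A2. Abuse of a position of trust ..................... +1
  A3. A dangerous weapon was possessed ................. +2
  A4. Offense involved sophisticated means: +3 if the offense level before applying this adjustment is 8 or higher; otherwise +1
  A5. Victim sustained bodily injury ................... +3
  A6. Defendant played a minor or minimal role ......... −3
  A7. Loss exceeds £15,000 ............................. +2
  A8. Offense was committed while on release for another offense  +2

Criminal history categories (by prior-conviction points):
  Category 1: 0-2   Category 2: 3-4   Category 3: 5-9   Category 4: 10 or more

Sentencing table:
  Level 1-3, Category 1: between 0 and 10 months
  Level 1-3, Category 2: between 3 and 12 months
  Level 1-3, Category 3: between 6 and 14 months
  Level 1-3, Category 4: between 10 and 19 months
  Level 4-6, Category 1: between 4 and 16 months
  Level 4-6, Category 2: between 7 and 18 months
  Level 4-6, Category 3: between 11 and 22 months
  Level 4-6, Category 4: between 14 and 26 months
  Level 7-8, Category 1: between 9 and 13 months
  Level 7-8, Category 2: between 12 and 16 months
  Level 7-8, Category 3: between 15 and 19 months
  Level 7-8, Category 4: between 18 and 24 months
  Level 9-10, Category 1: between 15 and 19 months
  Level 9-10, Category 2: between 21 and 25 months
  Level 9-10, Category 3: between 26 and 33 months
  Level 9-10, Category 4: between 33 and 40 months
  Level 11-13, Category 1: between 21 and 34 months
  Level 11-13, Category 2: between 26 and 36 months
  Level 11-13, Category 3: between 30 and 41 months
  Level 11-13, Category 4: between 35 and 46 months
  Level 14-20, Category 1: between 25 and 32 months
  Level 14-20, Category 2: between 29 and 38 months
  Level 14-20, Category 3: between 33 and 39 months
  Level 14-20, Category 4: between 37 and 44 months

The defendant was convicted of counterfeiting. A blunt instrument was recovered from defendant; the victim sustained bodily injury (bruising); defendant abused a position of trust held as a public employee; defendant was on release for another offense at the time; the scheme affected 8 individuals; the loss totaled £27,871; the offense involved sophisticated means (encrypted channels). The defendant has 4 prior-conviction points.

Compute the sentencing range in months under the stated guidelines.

Base offense level for counterfeiting: 3.
A1 applies (level before this adjustment is 3 < 7, so +1): 3 + 1 = 4.
A2 applies: 4 + 1 = 5.
A3 applies: 5 + 2 = 7.
A4 applies (level before this adjustment is 7 < 8, so +1): 7 + 1 = 8.
A5 applies: 8 + 3 = 11.
A6 does not apply.
A7 applies: 11 + 2 = 13.
A8 applies: 13 + 2 = 15.
Final offense level: 15.
Criminal history: 4 prior points → Category 2 (3-4).
Level 15 falls in the 14-20 band.
Grid: Level 14-20 × Category 2 = 29-38 months.

29-38 months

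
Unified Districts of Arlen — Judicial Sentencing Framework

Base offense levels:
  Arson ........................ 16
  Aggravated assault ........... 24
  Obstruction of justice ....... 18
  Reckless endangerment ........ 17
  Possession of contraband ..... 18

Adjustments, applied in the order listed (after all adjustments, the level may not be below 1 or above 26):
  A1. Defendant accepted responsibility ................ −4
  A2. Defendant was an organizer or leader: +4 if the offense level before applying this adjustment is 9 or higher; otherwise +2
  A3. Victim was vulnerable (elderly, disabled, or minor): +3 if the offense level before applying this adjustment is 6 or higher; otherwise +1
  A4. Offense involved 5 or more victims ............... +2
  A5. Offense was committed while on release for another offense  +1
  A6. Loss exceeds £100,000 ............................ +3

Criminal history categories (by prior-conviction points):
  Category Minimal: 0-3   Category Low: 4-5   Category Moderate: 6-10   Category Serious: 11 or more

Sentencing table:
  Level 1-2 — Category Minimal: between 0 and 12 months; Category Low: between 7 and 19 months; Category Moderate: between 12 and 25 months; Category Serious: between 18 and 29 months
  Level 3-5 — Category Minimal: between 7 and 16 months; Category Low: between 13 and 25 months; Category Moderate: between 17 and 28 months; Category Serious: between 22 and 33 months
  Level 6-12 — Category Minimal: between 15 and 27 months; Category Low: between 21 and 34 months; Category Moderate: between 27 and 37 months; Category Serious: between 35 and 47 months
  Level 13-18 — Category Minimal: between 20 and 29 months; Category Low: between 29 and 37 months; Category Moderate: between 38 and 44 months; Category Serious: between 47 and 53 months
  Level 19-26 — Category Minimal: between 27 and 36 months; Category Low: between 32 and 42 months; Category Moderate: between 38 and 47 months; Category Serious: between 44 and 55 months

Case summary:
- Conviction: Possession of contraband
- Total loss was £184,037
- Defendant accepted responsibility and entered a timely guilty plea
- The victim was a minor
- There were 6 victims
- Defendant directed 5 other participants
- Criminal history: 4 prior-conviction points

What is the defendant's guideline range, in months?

32-42 months

Base offense level for possession of contraband: 18.
A1 applies: 18 − 4 = 14.
A2 applies (level before this adjustment is 14 ≥ 9, so +4): 14 + 4 = 18.
A3 applies (level before this adjustment is 18 ≥ 6, so +3): 18 + 3 = 21.
A4 applies: 21 + 2 = 23.
A6 applies: 23 + 3 = 26.
Final offense level: 26.
Criminal history: 4 prior points → Category Low (4-5).
Level 26 falls in the 19-26 band.
Grid: Level 19-26 × Category Low = 32-42 months.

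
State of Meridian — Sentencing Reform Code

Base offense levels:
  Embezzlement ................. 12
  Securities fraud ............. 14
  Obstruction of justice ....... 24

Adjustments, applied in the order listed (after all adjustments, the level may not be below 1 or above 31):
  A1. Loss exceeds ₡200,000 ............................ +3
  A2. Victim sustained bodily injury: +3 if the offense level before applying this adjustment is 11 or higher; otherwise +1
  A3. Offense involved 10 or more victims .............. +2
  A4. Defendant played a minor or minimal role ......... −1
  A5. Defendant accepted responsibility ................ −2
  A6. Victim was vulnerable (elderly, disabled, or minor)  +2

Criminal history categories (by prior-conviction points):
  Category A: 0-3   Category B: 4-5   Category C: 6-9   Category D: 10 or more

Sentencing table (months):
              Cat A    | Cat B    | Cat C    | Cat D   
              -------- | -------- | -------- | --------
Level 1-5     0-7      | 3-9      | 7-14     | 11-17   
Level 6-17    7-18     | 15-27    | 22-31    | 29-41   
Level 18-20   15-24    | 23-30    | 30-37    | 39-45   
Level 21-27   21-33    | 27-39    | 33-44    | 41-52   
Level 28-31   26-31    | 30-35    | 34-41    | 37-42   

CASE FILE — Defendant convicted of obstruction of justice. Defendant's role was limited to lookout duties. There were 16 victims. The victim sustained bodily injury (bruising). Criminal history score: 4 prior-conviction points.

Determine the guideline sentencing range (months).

30-35 months

Base offense level for obstruction of justice: 24.
A2 applies (level before this adjustment is 24 ≥ 11, so +3): 24 + 3 = 27.
A3 applies: 27 + 2 = 29.
A4 applies: 29 − 1 = 28.
A6 does not apply.
Final offense level: 28.
Criminal history: 4 prior points → Category B (4-5).
Level 28 falls in the 28-31 band.
Grid: Level 28-31 × Category B = 30-35 months.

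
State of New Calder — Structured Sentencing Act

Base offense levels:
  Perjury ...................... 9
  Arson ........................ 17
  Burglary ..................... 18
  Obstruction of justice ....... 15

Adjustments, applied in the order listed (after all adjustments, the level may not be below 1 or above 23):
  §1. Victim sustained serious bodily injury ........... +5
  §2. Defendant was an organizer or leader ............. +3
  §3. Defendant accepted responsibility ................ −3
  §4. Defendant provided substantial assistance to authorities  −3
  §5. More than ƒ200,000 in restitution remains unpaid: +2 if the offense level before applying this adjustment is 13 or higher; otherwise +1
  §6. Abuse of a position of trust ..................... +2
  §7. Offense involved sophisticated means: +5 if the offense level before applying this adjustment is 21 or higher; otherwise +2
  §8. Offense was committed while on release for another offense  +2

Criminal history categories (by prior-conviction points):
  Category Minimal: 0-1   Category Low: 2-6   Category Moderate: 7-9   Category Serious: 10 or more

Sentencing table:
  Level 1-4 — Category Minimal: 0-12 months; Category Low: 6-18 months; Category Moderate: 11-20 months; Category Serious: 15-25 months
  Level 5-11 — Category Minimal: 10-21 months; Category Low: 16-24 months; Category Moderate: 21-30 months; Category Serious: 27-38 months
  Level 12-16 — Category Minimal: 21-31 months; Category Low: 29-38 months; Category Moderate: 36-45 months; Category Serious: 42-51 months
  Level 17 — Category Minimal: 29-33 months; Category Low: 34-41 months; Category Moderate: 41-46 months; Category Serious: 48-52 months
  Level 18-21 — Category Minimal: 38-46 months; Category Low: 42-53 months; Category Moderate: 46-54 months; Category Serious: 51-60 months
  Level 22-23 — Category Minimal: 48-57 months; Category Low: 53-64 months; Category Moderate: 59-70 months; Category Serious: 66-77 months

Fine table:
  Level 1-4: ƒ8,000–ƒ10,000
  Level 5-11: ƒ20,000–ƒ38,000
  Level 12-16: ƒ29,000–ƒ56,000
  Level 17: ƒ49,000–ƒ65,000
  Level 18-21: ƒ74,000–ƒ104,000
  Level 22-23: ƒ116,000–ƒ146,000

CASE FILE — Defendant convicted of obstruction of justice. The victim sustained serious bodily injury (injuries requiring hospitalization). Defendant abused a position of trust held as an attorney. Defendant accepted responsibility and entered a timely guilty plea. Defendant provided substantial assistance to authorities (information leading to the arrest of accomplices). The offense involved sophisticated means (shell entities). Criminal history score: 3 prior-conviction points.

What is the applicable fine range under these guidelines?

Base offense level for obstruction of justice: 15.
§1 applies: 15 + 5 = 20.
§3 applies: 20 − 3 = 17.
§4 applies: 17 − 3 = 14.
§6 applies: 14 + 2 = 16.
§7 applies (level before this adjustment is 16 < 21, so +2): 16 + 2 = 18.
§8 does not apply.
Final offense level: 18.
Level 18 falls in the 18-21 band.
Fine table: Level 18-21 → ƒ74,000–ƒ104,000.

ƒ74,000–ƒ104,000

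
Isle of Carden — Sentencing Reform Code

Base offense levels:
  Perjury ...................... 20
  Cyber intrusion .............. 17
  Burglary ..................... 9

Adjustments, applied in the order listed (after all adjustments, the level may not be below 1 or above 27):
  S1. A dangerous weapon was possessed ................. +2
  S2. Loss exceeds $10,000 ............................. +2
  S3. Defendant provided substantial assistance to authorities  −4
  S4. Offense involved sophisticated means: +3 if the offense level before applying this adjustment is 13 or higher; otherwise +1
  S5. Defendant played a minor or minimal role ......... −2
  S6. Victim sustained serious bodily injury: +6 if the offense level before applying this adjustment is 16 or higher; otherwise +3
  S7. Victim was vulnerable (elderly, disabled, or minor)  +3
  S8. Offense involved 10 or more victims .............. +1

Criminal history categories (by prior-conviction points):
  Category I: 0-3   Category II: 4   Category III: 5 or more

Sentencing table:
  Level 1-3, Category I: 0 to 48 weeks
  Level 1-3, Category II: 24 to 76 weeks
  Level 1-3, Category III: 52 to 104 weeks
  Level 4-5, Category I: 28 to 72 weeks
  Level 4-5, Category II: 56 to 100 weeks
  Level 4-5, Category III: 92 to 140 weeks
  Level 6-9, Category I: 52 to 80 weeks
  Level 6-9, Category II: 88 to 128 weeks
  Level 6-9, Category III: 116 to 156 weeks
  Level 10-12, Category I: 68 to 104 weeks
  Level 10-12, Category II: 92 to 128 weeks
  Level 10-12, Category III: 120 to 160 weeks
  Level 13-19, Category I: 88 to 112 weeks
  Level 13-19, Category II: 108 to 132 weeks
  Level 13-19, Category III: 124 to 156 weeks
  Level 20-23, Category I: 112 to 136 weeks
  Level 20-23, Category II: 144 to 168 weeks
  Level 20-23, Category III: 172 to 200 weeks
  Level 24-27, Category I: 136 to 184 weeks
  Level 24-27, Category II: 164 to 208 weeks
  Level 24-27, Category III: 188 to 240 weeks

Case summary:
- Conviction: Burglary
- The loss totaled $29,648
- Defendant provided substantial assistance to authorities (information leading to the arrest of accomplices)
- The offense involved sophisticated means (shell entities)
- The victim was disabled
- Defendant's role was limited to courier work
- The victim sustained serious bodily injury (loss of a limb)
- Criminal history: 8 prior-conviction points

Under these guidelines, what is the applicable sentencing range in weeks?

Base offense level for burglary: 9.
S1 does not apply.
S2 applies: 9 + 2 = 11.
S3 applies: 11 − 4 = 7.
S4 applies (level before this adjustment is 7 < 13, so +1): 7 + 1 = 8.
S5 applies: 8 − 2 = 6.
S6 applies (level before this adjustment is 6 < 16, so +3): 6 + 3 = 9.
S7 applies: 9 + 3 = 12.
S8 does not apply.
Final offense level: 12.
Criminal history: 8 prior points → Category III (5+).
Level 12 falls in the 10-12 band.
Grid: Level 10-12 × Category III = 120-160 weeks.

120-160 weeks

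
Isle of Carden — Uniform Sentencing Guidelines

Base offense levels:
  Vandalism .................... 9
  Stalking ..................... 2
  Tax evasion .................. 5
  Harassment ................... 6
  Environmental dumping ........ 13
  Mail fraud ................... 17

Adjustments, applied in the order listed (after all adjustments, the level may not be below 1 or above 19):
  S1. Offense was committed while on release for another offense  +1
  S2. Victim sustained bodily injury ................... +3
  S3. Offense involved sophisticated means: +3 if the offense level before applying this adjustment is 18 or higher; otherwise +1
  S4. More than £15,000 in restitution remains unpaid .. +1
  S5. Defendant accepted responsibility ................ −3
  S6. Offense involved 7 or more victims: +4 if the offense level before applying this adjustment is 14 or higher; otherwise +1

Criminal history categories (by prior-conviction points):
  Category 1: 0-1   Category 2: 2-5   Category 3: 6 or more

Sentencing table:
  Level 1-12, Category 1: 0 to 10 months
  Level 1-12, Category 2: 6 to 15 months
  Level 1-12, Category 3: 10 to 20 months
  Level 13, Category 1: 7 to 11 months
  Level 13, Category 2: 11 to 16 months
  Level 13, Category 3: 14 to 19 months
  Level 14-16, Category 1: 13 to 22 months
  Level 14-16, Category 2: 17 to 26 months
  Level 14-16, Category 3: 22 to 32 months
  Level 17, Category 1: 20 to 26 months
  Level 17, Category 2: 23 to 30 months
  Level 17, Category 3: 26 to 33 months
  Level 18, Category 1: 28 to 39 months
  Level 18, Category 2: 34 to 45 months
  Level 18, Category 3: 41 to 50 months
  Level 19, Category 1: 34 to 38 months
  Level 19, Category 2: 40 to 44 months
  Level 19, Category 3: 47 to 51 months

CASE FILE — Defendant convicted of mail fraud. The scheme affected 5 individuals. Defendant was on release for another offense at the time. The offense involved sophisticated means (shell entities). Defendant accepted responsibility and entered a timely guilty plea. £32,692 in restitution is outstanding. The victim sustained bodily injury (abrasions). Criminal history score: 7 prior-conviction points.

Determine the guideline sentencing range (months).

47-51 months

Base offense level for mail fraud: 17.
S1 applies: 17 + 1 = 18.
S2 applies: 18 + 3 = 21.
S3 applies (level before this adjustment is 21 ≥ 18, so +3): 21 + 3 = 24.
S4 applies: 24 + 1 = 25.
S5 applies: 25 − 3 = 22.
Level 22 exceeds the maximum of 19; capped at 19.
Final offense level: 19.
Criminal history: 7 prior points → Category 3 (6+).
Level 19 falls in the 19 band.
Grid: Level 19 × Category 3 = 47-51 months.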